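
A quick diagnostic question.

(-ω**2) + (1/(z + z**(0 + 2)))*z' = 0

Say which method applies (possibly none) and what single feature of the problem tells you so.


Verdict: separation of variables — one side of the product carries the independent variable, the other the unknown — the textbook separation shape. This doubles as a Bernoulli equation in the unknown as written; dividing and integrating works on it directly.


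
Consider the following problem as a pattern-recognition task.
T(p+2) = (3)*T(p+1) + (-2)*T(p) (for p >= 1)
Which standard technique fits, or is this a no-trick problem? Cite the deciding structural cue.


Verdict: the characteristic-root method — shift-invariance with fixed coefficients calls for exponential trials; the characteristic polynomial finds every r^p.


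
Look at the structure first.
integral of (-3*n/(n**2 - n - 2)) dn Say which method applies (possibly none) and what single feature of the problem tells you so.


Technique: partial fractions — the factorization of n**2 - n - 2 is the whole battle; after it, each term is a table integral.


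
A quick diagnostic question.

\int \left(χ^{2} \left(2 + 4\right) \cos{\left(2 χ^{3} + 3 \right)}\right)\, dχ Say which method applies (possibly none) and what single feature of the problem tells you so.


Verdict: u-substitution — everything non-trivial happens through the inner expression 2 χ^{3} + 3, and its derivative accounts for the remaining factor up to a constant, so set u = 2 χ^{3} + 3.


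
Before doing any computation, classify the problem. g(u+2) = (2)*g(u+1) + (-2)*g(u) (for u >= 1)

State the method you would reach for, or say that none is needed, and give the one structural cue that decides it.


Best approach: the characteristic-root method — try a geometric ansatz r^u: constant coefficients turn the recurrence into one polynomial equation in r.


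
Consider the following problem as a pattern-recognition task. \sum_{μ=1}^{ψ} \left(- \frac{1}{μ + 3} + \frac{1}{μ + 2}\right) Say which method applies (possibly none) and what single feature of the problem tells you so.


Diagnosis: telescoping — the summand is built as \frac{1}{μ + 2} minus its own successor — adjacent terms annihilate down the line.


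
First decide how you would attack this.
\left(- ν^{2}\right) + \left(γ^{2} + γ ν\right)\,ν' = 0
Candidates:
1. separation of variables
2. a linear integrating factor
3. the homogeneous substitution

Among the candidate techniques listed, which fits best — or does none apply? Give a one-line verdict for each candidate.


Best approach: the homogeneous substitution — solved for the derivative, the right side is unchanged under scaling γ and ν together — it depends only on the ratio ν/γ, so substitute a single ratio variable. A Bernoulli substitution after rearrangement (possibly exchanging dependent and independent variable) is a fair alternative; the homogeneous route works on the equation as it stands.
- separation of variables — the two dependences are entangled, not a clean product of one-variable pieces.
- a linear integrating factor: the unknown enters nonlinearly (through a power, a denominator, or a transcendental function), which the linear integrating-factor recipe cannot absorb as-is — any repair would come from a preliminary substitution, not the factor.
- the homogeneous substitution: applies; the problem has the shape this method handles.


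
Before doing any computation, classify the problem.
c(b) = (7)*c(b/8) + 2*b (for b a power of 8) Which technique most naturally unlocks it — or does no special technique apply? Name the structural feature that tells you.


Method: the master substitution — index division is the fingerprint: b/8 in the recursive call means substitute b = 8^m.


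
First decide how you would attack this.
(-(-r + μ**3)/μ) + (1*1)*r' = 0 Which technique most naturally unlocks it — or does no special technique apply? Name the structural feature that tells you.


Technique: a linear integrating factor — linear in the unknown with genuine forcing: multiply through by the exponential of the integrated coefficient and the left side closes into one derivative.


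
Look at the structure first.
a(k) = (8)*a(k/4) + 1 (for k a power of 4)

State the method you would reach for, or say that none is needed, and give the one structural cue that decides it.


Method: the master substitution — treat m = log base 4 of k as the new clock: one recursion step advances m by one while k scales by 4.


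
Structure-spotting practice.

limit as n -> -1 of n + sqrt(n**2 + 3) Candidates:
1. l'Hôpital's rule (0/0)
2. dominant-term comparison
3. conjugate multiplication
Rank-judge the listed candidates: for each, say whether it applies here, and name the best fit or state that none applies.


Method: no special technique — the expression is continuous at -1 — substitute and evaluate; no indeterminate form appears.
- l'Hôpital's rule (0/0) — substituting the point produces a determinate value, not a 0 over 0 clash.
- dominant-term comparison: this is not a rational comparison of growth rates at infinity.
- conjugate multiplication — rationalization has no target — no divergent radical difference appears.


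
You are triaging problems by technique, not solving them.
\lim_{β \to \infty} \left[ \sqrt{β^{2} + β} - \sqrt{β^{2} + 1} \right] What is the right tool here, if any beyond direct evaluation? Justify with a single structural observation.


Verdict: conjugate multiplication — infinity minus infinity with a radical in play — multiply by the conjugate so the divergences of \sqrt{β^{2} + β} and \sqrt{β^{2} + 1} annihilate.


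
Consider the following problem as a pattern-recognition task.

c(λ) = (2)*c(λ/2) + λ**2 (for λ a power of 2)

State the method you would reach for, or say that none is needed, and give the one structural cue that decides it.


Best approach: the master substitution — index division is the fingerprint: λ/2 in the recursive call means substitute λ = 2^m.


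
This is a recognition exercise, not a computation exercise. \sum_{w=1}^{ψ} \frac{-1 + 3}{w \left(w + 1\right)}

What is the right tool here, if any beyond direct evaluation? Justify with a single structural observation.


Diagnosis: telescoping — the summand \frac{-1 + 3}{w \left(w + 1\right)} decomposes into fractions whose poles differ by an integer shift — the series collapses.


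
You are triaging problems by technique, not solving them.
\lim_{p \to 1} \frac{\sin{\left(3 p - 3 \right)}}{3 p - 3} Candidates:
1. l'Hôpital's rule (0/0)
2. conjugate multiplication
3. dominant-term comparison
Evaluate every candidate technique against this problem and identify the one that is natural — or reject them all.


Technique: l'Hôpital's rule (0/0) — both numerator and denominator vanish at 1: the genuine 0/0 indeterminate that l'Hôpital exists for. The standard small-argument limits would also carry it; the rule is the systematic route.
- l'Hôpital's rule (0/0) — applicable, and directly so.
- conjugate multiplication: there is no infinity-minus-infinity radical difference to rationalize.
- dominant-term comparison: no dominant power emerges to decide the limit by degree comparison.


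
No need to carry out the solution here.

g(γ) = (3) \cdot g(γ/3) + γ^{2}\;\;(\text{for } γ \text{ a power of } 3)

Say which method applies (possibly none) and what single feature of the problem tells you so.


Method: the master substitution — the argument contracts 3-fold per step: reindex γ exponentially and solve the linear recurrence in the new index.


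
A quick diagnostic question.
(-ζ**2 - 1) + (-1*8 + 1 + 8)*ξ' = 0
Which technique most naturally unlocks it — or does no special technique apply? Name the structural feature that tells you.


Best approach: no special technique — solved for the derivative, no ξ appears — this is antidifferentiation in ζ wearing ODE clothing.


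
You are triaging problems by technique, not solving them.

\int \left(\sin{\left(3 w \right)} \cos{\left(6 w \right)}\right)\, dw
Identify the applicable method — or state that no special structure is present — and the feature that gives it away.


Diagnosis: a trigonometric identity — apply product-to-sum to \sin{\left(3 w \right)} \cos{\left(6 w \right)}: two clean single-angle terms replace one awkward product.


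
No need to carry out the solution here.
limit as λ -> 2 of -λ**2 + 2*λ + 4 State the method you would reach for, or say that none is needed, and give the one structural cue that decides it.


Method: no special technique — no denominator vanishes and nothing blows up at 2: direct substitution is the whole computation.


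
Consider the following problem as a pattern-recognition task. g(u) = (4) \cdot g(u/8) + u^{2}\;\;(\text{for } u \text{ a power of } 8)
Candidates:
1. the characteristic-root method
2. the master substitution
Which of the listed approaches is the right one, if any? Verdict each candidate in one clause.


Method: the master substitution — the argument shrinks by the factor 8, so measure the index on a logarithmic scale and the recursion becomes a shift.
- the characteristic-root method: a divided-index call is not the fixed-shift linear shape that characteristic roots solve.
- the master substitution: yes, a natural case for it.


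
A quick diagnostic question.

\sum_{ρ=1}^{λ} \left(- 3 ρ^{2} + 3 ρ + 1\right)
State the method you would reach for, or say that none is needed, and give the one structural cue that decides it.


Technique: no special technique — with only polynomial terms in ρ present, the classical sum-of-powers identities are all you need.


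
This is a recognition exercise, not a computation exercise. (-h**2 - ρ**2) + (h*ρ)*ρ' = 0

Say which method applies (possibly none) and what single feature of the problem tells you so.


Verdict: the homogeneous substitution — scaling h and ρ together leaves the slope fixed — it depends only on ρ/h, so substitute the ratio. A Bernoulli substitution is a fair alternative on this equation directly; the homogeneous reading takes it as given.


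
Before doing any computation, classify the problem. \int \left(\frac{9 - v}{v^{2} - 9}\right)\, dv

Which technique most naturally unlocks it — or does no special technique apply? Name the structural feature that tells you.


Technique: partial fractions — the denominator v^{2} - 9 factors, so the quotient decomposes into elementary partial fractions term by term.


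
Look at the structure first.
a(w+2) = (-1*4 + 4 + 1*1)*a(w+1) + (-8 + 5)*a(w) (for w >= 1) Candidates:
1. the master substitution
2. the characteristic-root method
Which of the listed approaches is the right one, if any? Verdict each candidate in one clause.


Best approach: the characteristic-root method — every coefficient is a fixed number and the forcing is zero — substitute r^w and read off the root equation.
- the master substitution: this is shift-type recursion, outside the divide-and-conquer template.
- the characteristic-root method: yes — fits the structure here.


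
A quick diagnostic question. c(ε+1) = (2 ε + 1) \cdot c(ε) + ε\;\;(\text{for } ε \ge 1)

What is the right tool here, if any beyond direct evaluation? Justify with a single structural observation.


Method: a summation factor — rescale the sequence by the product of the weights 2 ε + 1 so far — the recurrence collapses to a plain running sum.


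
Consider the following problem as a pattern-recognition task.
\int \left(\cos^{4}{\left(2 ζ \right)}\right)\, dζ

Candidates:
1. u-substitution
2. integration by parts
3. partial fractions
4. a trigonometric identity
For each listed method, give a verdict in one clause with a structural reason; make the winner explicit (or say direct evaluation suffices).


Method: a trigonometric identity — \cos^{4}{\left(2 ζ \right)} calls for power reduction: rewrite via double angles before any antiderivative is attempted.
- u-substitution: no subexpression of the integrand pairs with its own derivative as a factor — individual terms may offer their own substitutions, but any change of variable covering the whole integral would have to be constructed from outside the expression.
- integration by parts — not the natural route: no polynomial-kernel product appears — a recursive parts reduction of the trigonometric product exists, but the identity rewrite is direct.
- partial fractions: the expression is not a ratio of polynomials that decomposes further.
- a trigonometric identity — a fit — the right tool for this form.


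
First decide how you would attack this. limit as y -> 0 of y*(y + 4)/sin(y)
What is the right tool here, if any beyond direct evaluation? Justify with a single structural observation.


Diagnosis: l'Hôpital's rule (0/0) — both numerator and denominator vanish at 0: the genuine 0/0 indeterminate that l'Hôpital exists for. Expanding numerator and denominator to first order gives the same value — the rule automates exactly that.


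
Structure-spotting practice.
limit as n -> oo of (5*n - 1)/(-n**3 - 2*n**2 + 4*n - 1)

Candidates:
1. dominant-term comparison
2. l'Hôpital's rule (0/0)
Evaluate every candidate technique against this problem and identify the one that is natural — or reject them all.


Method: dominant-term comparison — divide by the highest power of n present: lower-order terms vanish and the dominant ratio remains.
- dominant-term comparison: a fit — the right tool for this form.
- l'Hôpital's rule (0/0) — no 0/0 form appears: written as one quotient, top and bottom both grow without bound, and the ratio is decided by their leading terms.


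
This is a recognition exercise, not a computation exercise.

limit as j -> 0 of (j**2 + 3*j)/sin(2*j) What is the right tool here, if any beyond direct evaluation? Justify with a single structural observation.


Diagnosis: l'Hôpital's rule (0/0) — numerator and denominator both vanish at 0 — a genuine 0/0 form, which is exactly when l'Hôpital applies. One could equally expand both pieces locally and compare leading terms; the rule does that in one stroke.


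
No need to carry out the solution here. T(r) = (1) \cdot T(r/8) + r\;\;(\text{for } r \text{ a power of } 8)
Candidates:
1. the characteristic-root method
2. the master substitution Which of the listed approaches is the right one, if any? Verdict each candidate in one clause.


Technique: the master substitution — the argument shrinks by the factor 8, so measure the index on a logarithmic scale and the recursion becomes a shift.
- the characteristic-root method — a divided-index call is not the fixed-shift linear shape that characteristic roots solve.
- the master substitution — applicable, and directly so.


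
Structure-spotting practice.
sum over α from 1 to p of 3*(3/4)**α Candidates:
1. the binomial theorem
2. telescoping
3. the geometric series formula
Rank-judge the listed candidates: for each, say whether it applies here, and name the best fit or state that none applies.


Method: the geometric series formula — each term is 3/4 times the previous one, so the geometric-series formula applies directly.
- the binomial theorem: no binomial coefficients pair with matched powers.
- telescoping: computed from the summand as displayed, the partial sums build up without the pairwise collapse telescoping exploits.
- the geometric series formula: applies; the problem has the shape this method handles.


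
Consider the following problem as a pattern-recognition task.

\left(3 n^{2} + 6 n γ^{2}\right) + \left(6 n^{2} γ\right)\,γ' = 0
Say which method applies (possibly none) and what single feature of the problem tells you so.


Technique: the exact-equation method — 3 n^{2} + 6 n γ^{2} and 6 n^{2} γ pass the exactness check on the nose, so no integrating factor in n or γ is needed at all.


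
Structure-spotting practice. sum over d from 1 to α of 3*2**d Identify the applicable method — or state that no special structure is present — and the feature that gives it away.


Best approach: the geometric series formula — each term is 2 times the previous one, so the geometric-series formula applies directly.


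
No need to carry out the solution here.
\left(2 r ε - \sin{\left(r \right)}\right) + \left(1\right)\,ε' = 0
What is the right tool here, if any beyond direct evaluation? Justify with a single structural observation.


Best approach: a linear integrating factor — the unknown enters only to the first power against a nonzero forcing term — the integrating-factor template applies directly.


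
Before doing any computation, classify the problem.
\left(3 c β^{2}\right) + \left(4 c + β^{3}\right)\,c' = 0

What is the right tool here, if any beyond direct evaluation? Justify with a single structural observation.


Verdict: the exact-equation method — because the two cross partials coincide, the form is conservative as written — recover its potential in (β, c).


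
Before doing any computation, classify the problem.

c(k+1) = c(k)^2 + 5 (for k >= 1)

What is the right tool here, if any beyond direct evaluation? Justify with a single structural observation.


Best approach: no special technique — once the recursion is nonlinear, characteristic roots, master substitutions, and summation factors are all off the table.


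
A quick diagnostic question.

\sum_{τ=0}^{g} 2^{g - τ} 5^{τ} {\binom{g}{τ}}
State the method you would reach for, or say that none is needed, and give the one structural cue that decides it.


Method: the binomial theorem — the binomial coefficients weight matched powers of 5 and 2, which is exactly the expansion of a binomial power.


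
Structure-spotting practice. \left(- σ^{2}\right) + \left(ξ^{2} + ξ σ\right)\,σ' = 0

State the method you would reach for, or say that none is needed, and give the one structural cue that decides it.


Best approach: the homogeneous substitution — the slope is degree-zero homogeneous: the ratio substitution v = σ/ξ collapses it. Rewriting — with the variables' roles exchanged where the shape demands it — would expose a Bernoulli structure too; the homogeneous substitution simply reads the degrees directly.


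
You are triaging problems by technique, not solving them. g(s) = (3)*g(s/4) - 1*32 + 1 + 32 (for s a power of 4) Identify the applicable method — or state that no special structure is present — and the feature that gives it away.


Method: the master substitution — the index is divided (s/4), not shifted — substitute s = 4^m to straighten it into a shift recurrence.


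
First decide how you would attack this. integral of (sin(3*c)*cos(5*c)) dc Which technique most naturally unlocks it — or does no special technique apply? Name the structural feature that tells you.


Verdict: a trigonometric identity — the product sin(3*c)*cos(5*c) converts to a sum of single-frequency sinusoids via the product-to-sum identity.


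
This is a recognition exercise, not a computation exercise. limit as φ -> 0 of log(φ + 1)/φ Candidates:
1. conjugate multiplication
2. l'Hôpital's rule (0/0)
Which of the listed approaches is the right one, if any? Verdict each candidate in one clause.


Best approach: l'Hôpital's rule (0/0) — substituting 0 gives 0 over 0; differentiate top and bottom once and re-evaluate. Expanding numerator and denominator to first order gives the same value — the rule automates exactly that.
- conjugate multiplication: no difference of divergent radicals appears, so rationalizing has nothing to cancel.
- l'Hôpital's rule (0/0) — applies; the problem has the shape this method handles.


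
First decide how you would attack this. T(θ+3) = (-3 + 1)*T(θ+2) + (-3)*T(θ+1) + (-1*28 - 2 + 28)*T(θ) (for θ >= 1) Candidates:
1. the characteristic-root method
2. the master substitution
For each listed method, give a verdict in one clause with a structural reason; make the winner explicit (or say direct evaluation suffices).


Diagnosis: the characteristic-root method — constant coefficients and linearity mean the ansatz r^θ reduces it to solving the characteristic polynomial.
- the characteristic-root method: a fit — the right tool for this form.
- the master substitution: with no divided-index recursive call, reindexing by powers of a base buys nothing.


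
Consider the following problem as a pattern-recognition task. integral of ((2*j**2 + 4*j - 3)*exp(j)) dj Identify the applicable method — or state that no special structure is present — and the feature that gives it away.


Method: integration by parts — a polynomial 2*j**2 + 4*j - 3 against the kernel exp(j) is the signature bounded-ladder case for integration by parts.


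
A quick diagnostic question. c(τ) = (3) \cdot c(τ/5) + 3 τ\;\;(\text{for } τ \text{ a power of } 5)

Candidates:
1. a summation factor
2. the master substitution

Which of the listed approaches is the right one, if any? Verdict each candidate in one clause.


Method: the master substitution — treat m = log base 5 of τ as the new clock: one recursion step advances m by one while τ scales by 5.
- a summation factor: the recursion divides its index rather than shifting it — there is no previous-term chain for a summation factor to telescope.
- the master substitution — yes, a natural case for it.


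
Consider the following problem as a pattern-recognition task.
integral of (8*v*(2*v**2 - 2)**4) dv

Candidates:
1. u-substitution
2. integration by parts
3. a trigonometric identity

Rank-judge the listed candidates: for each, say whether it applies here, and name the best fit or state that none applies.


Diagnosis: u-substitution — everything non-trivial happens through the inner expression 2*v**2 - 2, and its derivative accounts for the remaining factor up to a constant, so set u = 2*v**2 - 2. Brute-force expansion works too — the substitution sees the structure instead of grinding through terms.
- u-substitution — yes — fits the structure here.
- integration by parts — parts would only shuffle a directly integrable integrand.
- a trigonometric identity — no sine or cosine appears, so there is nothing for a trigonometric identity to act on.


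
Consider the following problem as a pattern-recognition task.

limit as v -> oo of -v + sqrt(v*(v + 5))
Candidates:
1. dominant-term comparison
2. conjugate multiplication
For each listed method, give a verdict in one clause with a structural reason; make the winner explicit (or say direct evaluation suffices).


Diagnosis: conjugate multiplication — the difference sqrt(v*(v + 5)) - v is an ∞ − ∞ stalemate; its conjugate partner breaks the tie.
- dominant-term comparison: no dominant-degree comparison decides it.
- conjugate multiplication: applicable, and directly so.


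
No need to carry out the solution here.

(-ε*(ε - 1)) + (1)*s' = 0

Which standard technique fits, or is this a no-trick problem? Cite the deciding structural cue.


Best approach: no special technique — solved for the derivative, no s appears — this is antidifferentiation in ε wearing ODE clothing.


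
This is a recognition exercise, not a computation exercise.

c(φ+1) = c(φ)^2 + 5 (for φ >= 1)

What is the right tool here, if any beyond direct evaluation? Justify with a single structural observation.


Technique: no special technique — a nonlinear dependence on earlier terms breaks linearity, and with it every superposition-based closed form.


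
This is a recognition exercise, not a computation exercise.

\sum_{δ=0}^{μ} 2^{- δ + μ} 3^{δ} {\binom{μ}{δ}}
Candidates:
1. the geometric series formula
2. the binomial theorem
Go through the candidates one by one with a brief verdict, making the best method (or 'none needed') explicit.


Verdict: the binomial theorem — the binomial coefficients weight matched powers of 3 and 2, which is exactly the expansion of a binomial power.
- the geometric series formula — there is no constant term-to-term ratio.
- the binomial theorem: yes, a natural case for it.


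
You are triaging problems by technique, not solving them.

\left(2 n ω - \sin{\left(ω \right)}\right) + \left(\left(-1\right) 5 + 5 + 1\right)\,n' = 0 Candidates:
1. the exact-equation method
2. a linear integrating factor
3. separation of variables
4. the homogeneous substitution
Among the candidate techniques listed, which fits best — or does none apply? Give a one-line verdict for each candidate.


Best approach: a linear integrating factor — linear in the unknown with genuine forcing: multiply through by the exponential of the integrated coefficient and the left side closes into one derivative.
- the exact-equation method — the mixed partial derivatives differ, so the left side is not a total differential.
- a linear integrating factor — applicable, and directly so.
- separation of variables — the two dependences are entangled, not a clean product of one-variable pieces.
- the homogeneous substitution — the slope does not depend on the ratio of the variables alone.


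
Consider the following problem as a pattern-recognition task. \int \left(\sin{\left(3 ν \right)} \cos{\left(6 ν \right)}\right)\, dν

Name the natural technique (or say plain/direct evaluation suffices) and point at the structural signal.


Technique: a trigonometric identity — cross-frequency products like \sin{\left(3 ν \right)} \cos{\left(6 ν \right)} are the textbook product-to-sum case — the identity converts them to directly integrable sinusoids.


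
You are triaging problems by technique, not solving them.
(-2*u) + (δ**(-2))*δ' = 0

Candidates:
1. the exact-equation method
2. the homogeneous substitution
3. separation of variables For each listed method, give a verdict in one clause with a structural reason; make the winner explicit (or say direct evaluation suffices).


Diagnosis: separation of variables — all dependence on the two variables factors apart, the defining separable shape.
- the exact-equation method — the cross-partial test holds only vacuously — each coefficient lives in its own variable, so the exactness machinery reads no structure the split form does not already show.
- the homogeneous substitution: the ratio of the variables does not determine the slope.
- separation of variables: a fit — the right tool for this form.


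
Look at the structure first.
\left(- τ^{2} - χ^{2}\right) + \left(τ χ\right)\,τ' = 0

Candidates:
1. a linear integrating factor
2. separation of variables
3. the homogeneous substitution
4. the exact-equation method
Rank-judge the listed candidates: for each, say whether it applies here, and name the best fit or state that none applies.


Method: the homogeneous substitution — the slope's numerator and denominator have matching total degree, so it depends only on τ/χ and the ratio substitution collapses it. This doubles as a Bernoulli equation in the unknown as written; the homogeneous route needs no setup at all.
- a linear integrating factor: a nonlinear term in the unknown puts this outside the integrating-factor template.
- separation of variables: no algebra isolates the independent variable on one side and the unknown on the other.
- the homogeneous substitution — yes — fits the structure here.
- the exact-equation method: the mixed partial derivatives differ, so the left side is not a total differential.


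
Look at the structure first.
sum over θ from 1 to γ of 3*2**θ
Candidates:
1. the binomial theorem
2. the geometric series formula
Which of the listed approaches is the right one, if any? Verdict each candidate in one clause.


Method: the geometric series formula — term-over-term division gives 2 every time — index-free ratio, geometric sum formula applies.
- the binomial theorem — the terms do not reassemble into a binomial power.
- the geometric series formula: yes, a natural case for it.


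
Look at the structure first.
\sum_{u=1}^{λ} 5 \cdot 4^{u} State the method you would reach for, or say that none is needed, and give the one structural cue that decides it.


Diagnosis: the geometric series formula — consecutive terms stand in a fixed index-free ratio — the geometric sum formula closes it.


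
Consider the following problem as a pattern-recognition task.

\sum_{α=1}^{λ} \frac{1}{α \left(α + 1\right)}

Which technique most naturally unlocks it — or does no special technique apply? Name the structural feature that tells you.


Verdict: telescoping — \frac{1}{α \left(α + 1\right)} hides a difference of shifted reciprocals — decompose it and the middle of the sum vanishes.


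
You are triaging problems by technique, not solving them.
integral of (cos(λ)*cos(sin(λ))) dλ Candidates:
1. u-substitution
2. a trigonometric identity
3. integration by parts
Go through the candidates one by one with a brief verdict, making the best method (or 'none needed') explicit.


Technique: u-substitution — structure check: outer function, inner expression sin(λ), inner derivative as a factor — the classic u = sin(λ) pattern.
- u-substitution — yes — fits the structure here.
- a trigonometric identity — the trigonometric factor has no even power to reduce and no cross-frequency product to convert — the standard power-reduction and product-to-sum identities do not engage it.
- integration by parts: the nonconstant-polynomial-times-standard-kernel pattern (an exp, sine, cosine, or logarithm partner) is absent.


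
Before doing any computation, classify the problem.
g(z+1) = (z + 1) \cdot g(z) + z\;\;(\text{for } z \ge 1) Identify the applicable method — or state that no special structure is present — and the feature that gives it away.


Best approach: a summation factor — normalize by the running product of z + 1: the left side becomes a difference, and differences sum.


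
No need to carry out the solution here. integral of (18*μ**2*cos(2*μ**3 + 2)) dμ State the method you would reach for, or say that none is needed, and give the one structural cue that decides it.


Technique: u-substitution — 18*μ**2 matches the derivative of 2*μ**3 + 2 up to a constant; with u = 2*μ**3 + 2 the whole integrand folds into a function of u alone.


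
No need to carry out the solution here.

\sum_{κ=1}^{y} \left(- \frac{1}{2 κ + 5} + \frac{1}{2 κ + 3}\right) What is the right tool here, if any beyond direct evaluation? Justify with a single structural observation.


Verdict: telescoping — the summand is built as \frac{1}{2 κ + 3} minus its own successor — adjacent terms annihilate down the line.


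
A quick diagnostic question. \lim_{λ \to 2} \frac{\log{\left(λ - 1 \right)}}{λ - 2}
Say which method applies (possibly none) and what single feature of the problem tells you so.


Verdict: l'Hôpital's rule (0/0) — substituting 2 gives 0 over 0; differentiate top and bottom once and re-evaluate. Expanding numerator and denominator to first order gives the same value — the rule automates exactly that.


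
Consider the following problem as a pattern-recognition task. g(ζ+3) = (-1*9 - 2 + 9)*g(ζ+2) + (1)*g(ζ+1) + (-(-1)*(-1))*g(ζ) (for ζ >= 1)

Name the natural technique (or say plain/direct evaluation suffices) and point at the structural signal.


Method: the characteristic-root method — the recurrence treats every index alike (constant coefficients, no forcing) — precisely the regime where r^ζ trials close it.


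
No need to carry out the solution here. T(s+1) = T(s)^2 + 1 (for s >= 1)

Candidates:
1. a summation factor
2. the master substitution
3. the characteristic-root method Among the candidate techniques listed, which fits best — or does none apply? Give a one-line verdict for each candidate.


Method: no special technique — the unknown sequence enters the update nonlinearly, so no linear method fits the recurrence as written — direct iteration remains.
- a summation factor — no summation factor applies — the rule is not linear in the sequence values.
- the master substitution — no fixed divisor shrinks the index between calls.
- the characteristic-root method: nonlinearity rules out exponential-mode superposition from the start.


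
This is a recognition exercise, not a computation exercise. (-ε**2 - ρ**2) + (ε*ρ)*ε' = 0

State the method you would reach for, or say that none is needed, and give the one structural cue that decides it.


Verdict: the homogeneous substitution — the slope's numerator and denominator share total degree; set v = ε/ρ and the equation drops to separable form. This doubles as a Bernoulli equation in the unknown as written; the homogeneous route needs no setup at all.


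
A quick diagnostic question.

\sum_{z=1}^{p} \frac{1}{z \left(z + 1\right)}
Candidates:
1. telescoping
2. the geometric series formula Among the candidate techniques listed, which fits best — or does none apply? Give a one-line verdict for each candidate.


Method: telescoping — \frac{1}{z \left(z + 1\right)} decomposes into shift-paired simple fractions; the series telescopes to finitely many boundary pieces.
- telescoping: applicable, and directly so.
- the geometric series formula: the term-to-term ratio changes with the index, so the geometric formula cannot close it.


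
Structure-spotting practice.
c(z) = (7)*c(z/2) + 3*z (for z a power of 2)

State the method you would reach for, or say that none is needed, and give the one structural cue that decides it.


Best approach: the master substitution — the argument z/2 divides the index by 2; the standard z = 2^m substitution converts it to a constant-shift recurrence.


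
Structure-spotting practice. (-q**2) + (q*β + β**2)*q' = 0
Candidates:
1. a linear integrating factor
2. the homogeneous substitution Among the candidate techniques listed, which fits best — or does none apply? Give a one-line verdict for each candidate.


Best approach: the homogeneous substitution — the slope is degree-zero homogeneous: the ratio substitution v = q/β collapses it. A Bernoulli-style rewrite — possibly after exchanging which variable is treated as dependent — would work as well; the homogeneous substitution is the more immediate reading here.
- a linear integrating factor: the unknown enters nonlinearly (through a power, a denominator, or a transcendental function), which the linear integrating-factor recipe cannot absorb as-is — any repair would come from a preliminary substitution, not the factor.
- the homogeneous substitution — yes, a natural case for it.


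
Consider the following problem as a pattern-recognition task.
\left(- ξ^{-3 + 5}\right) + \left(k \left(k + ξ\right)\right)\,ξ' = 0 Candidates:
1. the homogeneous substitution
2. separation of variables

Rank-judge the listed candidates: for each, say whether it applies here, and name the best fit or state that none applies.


Technique: the homogeneous substitution — the slope's numerator and denominator have matching total degree, so it depends only on ξ/k and the ratio substitution collapses it. Suitably rearranged — at times with the variables' roles exchanged — this doubles as a Bernoulli equation; the homogeneous reading needs no such setup.
- the homogeneous substitution: applicable, and directly so.
- separation of variables: the two dependences are entangled, not a clean product of one-variable pieces.


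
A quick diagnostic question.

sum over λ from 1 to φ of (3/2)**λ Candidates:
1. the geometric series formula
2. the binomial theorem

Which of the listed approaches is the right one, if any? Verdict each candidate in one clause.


Diagnosis: the geometric series formula — each summand is the previous one scaled by 3/2; that constant multiplier is itself the geometric structure.
- the geometric series formula: a fit — the right tool for this form.
- the binomial theorem — there is no sum-raised-to-a-power identity hiding in these terms.


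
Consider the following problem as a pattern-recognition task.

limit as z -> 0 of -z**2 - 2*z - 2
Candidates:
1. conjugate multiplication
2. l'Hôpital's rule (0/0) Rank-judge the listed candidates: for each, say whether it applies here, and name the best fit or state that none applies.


Method: no special technique — no zero denominators, no indeterminate clash at 0 — substitute and read off the value.
- conjugate multiplication: no difference of divergent radicals appears, so rationalizing has nothing to cancel.
- l'Hôpital's rule (0/0): evaluation at the point is determinate, so the rule has nothing to repair.


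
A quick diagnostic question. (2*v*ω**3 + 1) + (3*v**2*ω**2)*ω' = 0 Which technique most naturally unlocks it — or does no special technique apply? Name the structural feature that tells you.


Verdict: the exact-equation method — d/dω of 2*v*ω**3 + 1 equals d/dv of 3*v**2*ω**2: the form is a total differential of one potential — integrate it exactly.


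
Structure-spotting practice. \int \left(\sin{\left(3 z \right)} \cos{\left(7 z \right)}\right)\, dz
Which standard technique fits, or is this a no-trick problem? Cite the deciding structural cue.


Diagnosis: a trigonometric identity — split \sin{\left(3 z \right)} \cos{\left(7 z \right)} with the angle-addition identities: the resulting sum integrates term by term.


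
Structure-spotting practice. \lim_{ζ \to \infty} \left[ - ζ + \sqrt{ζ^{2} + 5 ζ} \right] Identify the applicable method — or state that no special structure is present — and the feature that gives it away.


Technique: conjugate multiplication — this difference gives up after one conjugate multiplication — the radical structure cancels against its conjugate.


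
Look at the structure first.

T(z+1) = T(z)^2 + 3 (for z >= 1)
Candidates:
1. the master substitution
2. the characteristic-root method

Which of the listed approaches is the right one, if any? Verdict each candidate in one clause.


Method: no special technique — this one you iterate or analyze qualitatively: the nonlinearity defeats linear solution methods.
- the master substitution — the recursive argument is a shift of the index, not a fixed fraction of it.
- the characteristic-root method — nonlinearity rules out exponential-mode superposition from the start.


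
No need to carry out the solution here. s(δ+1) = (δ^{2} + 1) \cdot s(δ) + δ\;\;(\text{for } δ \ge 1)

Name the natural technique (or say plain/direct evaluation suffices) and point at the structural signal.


Method: a summation factor — the coefficient δ^{2} + 1 drifts with the index, so no fixed root exists; normalizing by the cumulative product telescopes it.


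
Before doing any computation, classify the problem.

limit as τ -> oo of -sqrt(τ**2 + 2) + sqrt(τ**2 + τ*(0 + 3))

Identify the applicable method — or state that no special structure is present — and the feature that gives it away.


Method: conjugate multiplication — an infinity-minus-infinity difference with a surviving radical — multiply by the conjugate to cancel the divergence.


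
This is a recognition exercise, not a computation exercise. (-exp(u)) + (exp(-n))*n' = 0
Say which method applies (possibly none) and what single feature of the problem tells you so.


Best approach: separation of variables — separating collects all n-dependence with the derivative and leaves all u-dependence opposite: variables separate. The equation is exact as it stands too — a potential function exists — though separation reads the split structure directly.


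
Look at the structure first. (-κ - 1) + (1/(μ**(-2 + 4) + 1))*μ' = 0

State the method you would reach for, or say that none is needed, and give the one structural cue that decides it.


Best approach: separation of variables — one side of the product carries the independent variable, the other the unknown — the textbook separation shape. One could also solve this as an exact equation; with each coefficient in its own variable, separating is the same work with fewer steps.
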